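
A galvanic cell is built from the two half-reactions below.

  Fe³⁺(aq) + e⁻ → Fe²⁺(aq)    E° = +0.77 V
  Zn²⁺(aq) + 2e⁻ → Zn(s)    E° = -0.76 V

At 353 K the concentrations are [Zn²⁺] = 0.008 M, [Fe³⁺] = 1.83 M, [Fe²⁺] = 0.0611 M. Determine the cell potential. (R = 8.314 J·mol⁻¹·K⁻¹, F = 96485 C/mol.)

The Fe³⁺/Fe²⁺ couple has the higher reduction potential and acts as the cathode, so E°_cell = +0.77 − (-0.76) = 1.53 V.
Balancing electrons gives n = 2; the reaction quotient is Q = [Zn²⁺]·[Fe²⁺]^2/[Fe³⁺]^2 = 8.92 × 10^-6.
E = E° − (RT/nF) ln Q = 1.53 − (8.314×353)/(2×96485) × (-11.627) = 1.530 + 0.177 = 1.707 V.

1.71 V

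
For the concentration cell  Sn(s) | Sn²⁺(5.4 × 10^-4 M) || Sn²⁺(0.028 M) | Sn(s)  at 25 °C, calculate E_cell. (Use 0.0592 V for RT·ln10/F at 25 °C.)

Both half-cells are Sn²⁺/Sn, so E°_cell = 0. The concentrated side is the cathode; the cell reaction moves Sn²⁺ from high to low concentration with n = 2.
Q = [Sn²⁺]_dilute/[Sn²⁺]_conc = 5.4 × 10^-4/0.028 = 0.0193.
E = 0 − (0.0592/2) log Q = −(0.0592/2)(-1.715) = 0.0508 V.

0.051 V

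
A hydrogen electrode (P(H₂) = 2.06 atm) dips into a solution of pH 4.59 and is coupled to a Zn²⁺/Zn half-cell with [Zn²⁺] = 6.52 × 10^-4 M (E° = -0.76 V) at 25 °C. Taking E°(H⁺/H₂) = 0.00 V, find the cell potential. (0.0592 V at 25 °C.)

0.57 V

The hydrogen couple is the cathode, so E°_cell = 0.76 V; n = 2.
[H⁺] = 10^(−4.59) = 2.6 × 10^-5 M, and Q = [Zn²⁺]·P(H₂) / [H⁺]^2 = 2.03 × 10^6.
E = E° − (0.0592/2) log Q = 0.76 − (0.0592/2)(6.308) = 0.573 V.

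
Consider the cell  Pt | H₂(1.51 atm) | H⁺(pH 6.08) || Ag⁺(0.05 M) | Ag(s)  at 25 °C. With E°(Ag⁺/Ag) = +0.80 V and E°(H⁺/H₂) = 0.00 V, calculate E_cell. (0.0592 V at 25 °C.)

The Ag⁺/Ag couple is the cathode, so E°_cell = 0.80 V; n = 2.
[H⁺] = 10^(−6.08) = 8.3 × 10^-7 M, and Q = [H⁺]^2 / ([Ag⁺]^2·P(H₂)) = 1.83 × 10^-10.
E = E° − (0.0592/2) log Q = 0.80 − (0.0592/2)(-9.737) = 1.088 V.

1.09 V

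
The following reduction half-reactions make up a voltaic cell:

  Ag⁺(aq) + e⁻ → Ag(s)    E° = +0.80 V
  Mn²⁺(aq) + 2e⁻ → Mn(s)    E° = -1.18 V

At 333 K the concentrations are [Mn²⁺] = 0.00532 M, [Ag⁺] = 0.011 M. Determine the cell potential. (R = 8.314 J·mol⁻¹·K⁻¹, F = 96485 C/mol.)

The Ag⁺/Ag couple has the higher reduction potential and acts as the cathode, so E°_cell = +0.80 − (-1.18) = 1.98 V.
Balancing electrons gives n = 2; the reaction quotient is Q = [Mn²⁺]/[Ag⁺]^2 = 44.0.
E = E° − (RT/nF) ln Q = 1.98 − (8.314×333)/(2×96485) × (3.783) = 1.980 − 0.054 = 1.926 V.

1.93 V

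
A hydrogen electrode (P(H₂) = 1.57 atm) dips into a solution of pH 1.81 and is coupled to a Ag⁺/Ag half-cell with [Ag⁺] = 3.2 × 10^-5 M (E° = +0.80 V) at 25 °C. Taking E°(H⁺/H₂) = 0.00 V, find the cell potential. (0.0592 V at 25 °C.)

0.65 V

The Ag⁺/Ag couple is the cathode, so E°_cell = 0.80 V; n = 2.
[H⁺] = 10^(−1.81) = 0.015 M, and Q = [H⁺]^2 / ([Ag⁺]^2·P(H₂)) = 1.49 × 10^5.
E = E° − (0.0592/2) log Q = 0.80 − (0.0592/2)(5.174) = 0.647 V.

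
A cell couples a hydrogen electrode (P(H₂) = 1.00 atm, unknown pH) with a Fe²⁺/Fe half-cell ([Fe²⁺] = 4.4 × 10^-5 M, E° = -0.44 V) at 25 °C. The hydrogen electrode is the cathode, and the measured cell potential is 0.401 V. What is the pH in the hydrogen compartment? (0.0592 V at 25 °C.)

E°_cell = 0.44 V and n = 2.
log Q = n(E° − E)/0.0592 = 2×(0.44 − 0.401)/0.0592 = 1.318.
With Q = [Fe²⁺]·P(H₂) / [H⁺]^2, solving for [H⁺] gives log[H⁺] = -2.837, so pH = 2.84.

pH = 2.84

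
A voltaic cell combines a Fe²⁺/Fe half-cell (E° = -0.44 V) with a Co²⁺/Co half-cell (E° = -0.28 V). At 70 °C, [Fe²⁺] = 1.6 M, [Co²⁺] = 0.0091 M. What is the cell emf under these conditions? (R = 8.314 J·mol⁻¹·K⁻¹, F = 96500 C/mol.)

The Co²⁺/Co couple has the higher reduction potential and acts as the cathode, so E°_cell = -0.28 − (-0.44) = 0.16 V.
Balancing electrons gives n = 2; the reaction quotient is Q = [Fe²⁺]/[Co²⁺] = 176.
E = E° − (RT/nF) ln Q = 0.16 − (8.314×343)/(2×96500) × (5.169) = 0.160 − 0.076 = 0.084 V.

0.084 V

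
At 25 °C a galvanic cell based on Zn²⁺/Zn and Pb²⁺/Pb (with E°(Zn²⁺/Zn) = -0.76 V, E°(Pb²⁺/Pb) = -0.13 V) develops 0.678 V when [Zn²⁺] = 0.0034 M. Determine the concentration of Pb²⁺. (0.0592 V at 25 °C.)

0.14 M

From the Nernst equation, log Q = n(E° − E)/0.0592 = 2(0.63 − 0.678)/0.0592 = -1.622, so Q = 0.0239.
With Q = [Zn²⁺]/[Pb²⁺] and the known concentrations, [Pb²⁺] in the denominator gives [Pb²⁺] = 0.14 M.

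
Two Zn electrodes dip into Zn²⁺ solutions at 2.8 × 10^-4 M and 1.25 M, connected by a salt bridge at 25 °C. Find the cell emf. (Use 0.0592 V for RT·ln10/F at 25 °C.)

Both half-cells are Zn²⁺/Zn, so E°_cell = 0. The concentrated side is the cathode; the cell reaction moves Zn²⁺ from high to low concentration with n = 2.
Q = [Zn²⁺]_dilute/[Zn²⁺]_conc = 2.8 × 10^-4/1.25 = 2.24 × 10^-4.
E = 0 − (0.0592/2) log Q = −(0.0592/2)(-3.650) = 0.1080 V.

0.11 V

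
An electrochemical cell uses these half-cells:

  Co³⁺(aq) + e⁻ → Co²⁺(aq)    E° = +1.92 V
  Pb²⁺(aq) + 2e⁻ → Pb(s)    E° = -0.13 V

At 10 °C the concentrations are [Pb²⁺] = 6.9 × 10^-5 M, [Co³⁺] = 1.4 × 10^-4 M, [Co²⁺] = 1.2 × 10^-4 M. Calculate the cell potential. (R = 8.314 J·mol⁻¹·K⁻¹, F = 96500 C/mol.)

2.17 V

The Co³⁺/Co²⁺ couple has the higher reduction potential and acts as the cathode, so E°_cell = +1.92 − (-0.13) = 2.05 V.
Balancing electrons gives n = 2; the reaction quotient is Q = [Pb²⁺]·[Co²⁺]^2/[Co³⁺]^2 = 5.07 × 10^-5.
E = E° − (RT/nF) ln Q = 2.05 − (8.314×283)/(2×96500) × (-9.890) = 2.050 + 0.121 = 2.171 V.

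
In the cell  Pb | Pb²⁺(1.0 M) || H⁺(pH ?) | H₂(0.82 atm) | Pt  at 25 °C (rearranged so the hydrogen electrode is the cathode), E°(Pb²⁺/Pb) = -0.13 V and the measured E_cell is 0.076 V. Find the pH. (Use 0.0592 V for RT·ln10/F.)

pH = 0.96

E°_cell = 0.13 V and n = 2.
log Q = n(E° − E)/0.0592 = 2×(0.13 − 0.076)/0.0592 = 1.824.
With Q = [Pb²⁺]·P(H₂) / [H⁺]^2, solving for [H⁺] gives log[H⁺] = -0.955, so pH = 0.96.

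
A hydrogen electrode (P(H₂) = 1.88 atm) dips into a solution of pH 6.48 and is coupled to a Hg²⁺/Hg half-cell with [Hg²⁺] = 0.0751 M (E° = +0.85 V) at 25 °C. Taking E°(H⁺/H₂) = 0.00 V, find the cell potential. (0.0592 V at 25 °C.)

The Hg²⁺/Hg couple is the cathode, so E°_cell = 0.85 V; n = 2.
[H⁺] = 10^(−6.48) = 3.3 × 10^-7 M, and Q = [H⁺]^2 / ([Hg²⁺]·P(H₂)) = 7.77 × 10^-13.
E = E° − (0.0592/2) log Q = 0.85 − (0.0592/2)(-12.110) = 1.208 V.

1.21 V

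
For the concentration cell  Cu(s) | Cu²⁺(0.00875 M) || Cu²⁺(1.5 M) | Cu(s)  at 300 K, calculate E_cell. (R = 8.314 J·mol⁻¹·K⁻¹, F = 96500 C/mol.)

Both half-cells are Cu²⁺/Cu, so E°_cell = 0. The concentrated side is the cathode; the cell reaction moves Cu²⁺ from high to low concentration with n = 2.
Q = [Cu²⁺]_dilute/[Cu²⁺]_conc = 0.00875/1.5 = 0.00583.
E = 0 − (RT/nF) ln Q = −((8.314×300)/(2×96500))(-5.144) = 0.0665 V.

0.066 V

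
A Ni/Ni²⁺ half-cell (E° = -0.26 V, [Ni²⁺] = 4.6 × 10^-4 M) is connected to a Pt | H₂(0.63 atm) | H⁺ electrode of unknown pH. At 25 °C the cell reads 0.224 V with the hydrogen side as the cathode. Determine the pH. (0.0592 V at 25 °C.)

pH = 2.38

E°_cell = 0.26 V and n = 2.
log Q = n(E° − E)/0.0592 = 2×(0.26 − 0.224)/0.0592 = 1.216.
With Q = [Ni²⁺]·P(H₂) / [H⁺]^2, solving for [H⁺] gives log[H⁺] = -2.377, so pH = 2.38.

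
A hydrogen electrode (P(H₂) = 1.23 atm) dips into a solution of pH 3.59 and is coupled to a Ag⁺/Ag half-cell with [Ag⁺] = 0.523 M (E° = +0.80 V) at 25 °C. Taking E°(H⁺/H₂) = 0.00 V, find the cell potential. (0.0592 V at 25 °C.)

1.00 V

The Ag⁺/Ag couple is the cathode, so E°_cell = 0.80 V; n = 2.
[H⁺] = 10^(−3.59) = 2.6 × 10^-4 M, and Q = [H⁺]^2 / ([Ag⁺]^2·P(H₂)) = 1.96 × 10^-7.
E = E° − (0.0592/2) log Q = 0.80 − (0.0592/2)(-6.707) = 0.999 V.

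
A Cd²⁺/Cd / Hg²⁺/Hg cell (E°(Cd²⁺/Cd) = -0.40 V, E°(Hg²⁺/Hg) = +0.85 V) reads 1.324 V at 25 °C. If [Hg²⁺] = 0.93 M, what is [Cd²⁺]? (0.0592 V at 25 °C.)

0.0029 M

From the Nernst equation, log Q = n(E° − E)/0.0592 = 2(1.25 − 1.324)/0.0592 = -2.500, so Q = 0.00316.
With Q = [Cd²⁺]/[Hg²⁺] and the known concentrations, [Cd²⁺] in the numerator gives [Cd²⁺] = 0.0029 M.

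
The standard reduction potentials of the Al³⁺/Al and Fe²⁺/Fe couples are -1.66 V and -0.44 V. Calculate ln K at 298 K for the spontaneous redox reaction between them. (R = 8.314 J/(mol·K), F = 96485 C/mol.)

E°_cell = -0.44 − (-1.66) = 1.22 V, with n = 6 electrons transferred.
At equilibrium E = 0, so the Nernst equation gives ln K = nFE°/RT = (6)(96485)(1.22)/((8.314)(298)) = 285.07.

ln K = 285.1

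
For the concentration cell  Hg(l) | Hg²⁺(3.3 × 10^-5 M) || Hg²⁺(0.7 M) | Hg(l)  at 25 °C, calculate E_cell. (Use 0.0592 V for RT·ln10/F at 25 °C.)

0.13 V

Both half-cells are Hg²⁺/Hg, so E°_cell = 0. The concentrated side is the cathode; the cell reaction moves Hg²⁺ from high to low concentration with n = 2.
Q = [Hg²⁺]_dilute/[Hg²⁺]_conc = 3.3 × 10^-5/0.7 = 4.71 × 10^-5.
E = 0 − (0.0592/2) log Q = −(0.0592/2)(-4.327) = 0.1281 V.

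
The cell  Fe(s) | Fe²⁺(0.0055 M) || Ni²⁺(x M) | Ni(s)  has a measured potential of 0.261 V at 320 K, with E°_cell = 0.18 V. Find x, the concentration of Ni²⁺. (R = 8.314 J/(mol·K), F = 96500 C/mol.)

From the Nernst equation, ln Q = nF(E° − E)/RT = 2×96500×(0.18 − 0.261)/(8.314×320) = -5.876, so Q = 0.00281.
With Q = [Fe²⁺]/[Ni²⁺] and the known concentrations, [Ni²⁺] in the denominator gives [Ni²⁺] = 2.0 M.

2.0 M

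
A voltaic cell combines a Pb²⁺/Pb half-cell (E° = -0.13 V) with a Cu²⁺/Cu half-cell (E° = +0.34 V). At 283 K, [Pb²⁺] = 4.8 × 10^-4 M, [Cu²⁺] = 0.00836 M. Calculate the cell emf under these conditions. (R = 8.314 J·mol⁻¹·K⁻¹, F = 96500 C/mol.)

The Cu²⁺/Cu couple has the higher reduction potential and acts as the cathode, so E°_cell = +0.34 − (-0.13) = 0.47 V.
Balancing electrons gives n = 2; the reaction quotient is Q = [Pb²⁺]/[Cu²⁺] = 0.0574.
E = E° − (RT/nF) ln Q = 0.47 − (8.314×283)/(2×96500) × (-2.857) = 0.470 + 0.035 = 0.505 V.

0.505 V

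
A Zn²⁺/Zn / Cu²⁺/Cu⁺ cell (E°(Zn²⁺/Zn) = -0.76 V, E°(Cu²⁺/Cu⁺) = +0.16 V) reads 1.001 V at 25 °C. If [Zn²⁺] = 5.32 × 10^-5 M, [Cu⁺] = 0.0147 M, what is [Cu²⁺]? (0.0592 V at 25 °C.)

From the Nernst equation, log Q = n(E° − E)/0.0592 = 2(0.92 − 1.001)/0.0592 = -2.736, so Q = 0.00183.
With Q = [Zn²⁺]·[Cu⁺]^2/[Cu²⁺]^2 and the known concentrations, [Cu²⁺]^2 in the denominator gives [Cu²⁺] = 0.0025 M.

0.0025 M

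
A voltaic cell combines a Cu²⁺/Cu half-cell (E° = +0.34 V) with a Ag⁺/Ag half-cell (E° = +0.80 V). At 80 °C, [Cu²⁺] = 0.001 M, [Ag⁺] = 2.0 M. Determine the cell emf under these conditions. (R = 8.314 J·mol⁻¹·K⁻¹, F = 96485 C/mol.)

0.586 V

The Ag⁺/Ag couple has the higher reduction potential and acts as the cathode, so E°_cell = +0.80 − (+0.34) = 0.46 V.
Balancing electrons gives n = 2; the reaction quotient is Q = [Cu²⁺]/[Ag⁺]^2 = 2.5 × 10^-4.
E = E° − (RT/nF) ln Q = 0.46 − (8.314×353)/(2×96485) × (-8.294) = 0.460 + 0.126 = 0.586 V.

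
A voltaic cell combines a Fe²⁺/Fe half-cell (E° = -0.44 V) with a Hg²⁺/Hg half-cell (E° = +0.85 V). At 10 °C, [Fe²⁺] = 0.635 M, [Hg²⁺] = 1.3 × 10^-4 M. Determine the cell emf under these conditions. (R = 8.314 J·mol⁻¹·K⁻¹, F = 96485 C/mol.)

The Hg²⁺/Hg couple has the higher reduction potential and acts as the cathode, so E°_cell = +0.85 − (-0.44) = 1.29 V.
Balancing electrons gives n = 2; the reaction quotient is Q = [Fe²⁺]/[Hg²⁺] = 4880.
E = E° − (RT/nF) ln Q = 1.29 − (8.314×283)/(2×96485) × (8.494) = 1.290 − 0.104 = 1.186 V.

1.19 V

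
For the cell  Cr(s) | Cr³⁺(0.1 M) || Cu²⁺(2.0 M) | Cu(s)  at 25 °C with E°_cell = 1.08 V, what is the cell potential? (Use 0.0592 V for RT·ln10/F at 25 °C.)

1.11 V

Balancing electrons gives n = 6; the reaction quotient is Q = [Cr³⁺]^2/[Cu²⁺]^3 = 0.00125.
At 25 °C, E = E° − (0.0592/n) log Q = 1.08 − (0.0592/6)(-2.903) = 1.080 + 0.029 = 1.109 V.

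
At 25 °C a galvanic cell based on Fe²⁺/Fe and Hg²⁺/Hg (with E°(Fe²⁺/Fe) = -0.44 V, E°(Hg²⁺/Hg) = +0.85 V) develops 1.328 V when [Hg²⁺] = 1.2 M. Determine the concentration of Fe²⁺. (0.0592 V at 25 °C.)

0.062 M

From the Nernst equation, log Q = n(E° − E)/0.0592 = 2(1.29 − 1.328)/0.0592 = -1.284, so Q = 0.0520.
With Q = [Fe²⁺]/[Hg²⁺] and the known concentrations, [Fe²⁺] in the numerator gives [Fe²⁺] = 0.062 M.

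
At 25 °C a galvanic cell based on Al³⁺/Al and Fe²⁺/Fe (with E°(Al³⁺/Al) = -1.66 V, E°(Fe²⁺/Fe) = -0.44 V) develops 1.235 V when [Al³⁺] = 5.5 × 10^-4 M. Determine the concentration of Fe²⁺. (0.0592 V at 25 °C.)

0.022 M

From the Nernst equation, log Q = n(E° − E)/0.0592 = 6(1.22 − 1.235)/0.0592 = -1.520, so Q = 0.0302.
With Q = [Al³⁺]^2/[Fe²⁺]^3 and the known concentrations, [Fe²⁺]^3 in the denominator gives [Fe²⁺] = 0.022 M.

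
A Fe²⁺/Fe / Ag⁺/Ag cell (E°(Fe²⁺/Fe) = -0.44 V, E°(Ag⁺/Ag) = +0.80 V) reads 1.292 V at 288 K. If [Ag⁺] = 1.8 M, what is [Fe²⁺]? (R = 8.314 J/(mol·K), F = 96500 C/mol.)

0.049 M

From the Nernst equation, ln Q = nF(E° − E)/RT = 2×96500×(1.24 − 1.292)/(8.314×288) = -4.191, so Q = 0.0151.
With Q = [Fe²⁺]/[Ag⁺]^2 and the known concentrations, [Fe²⁺] in the numerator gives [Fe²⁺] = 0.049 M.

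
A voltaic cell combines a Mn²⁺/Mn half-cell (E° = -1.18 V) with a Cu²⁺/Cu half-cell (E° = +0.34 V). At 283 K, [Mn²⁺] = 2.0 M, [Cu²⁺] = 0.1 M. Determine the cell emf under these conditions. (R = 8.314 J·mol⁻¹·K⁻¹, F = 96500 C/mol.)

1.48 V

The Cu²⁺/Cu couple has the higher reduction potential and acts as the cathode, so E°_cell = +0.34 − (-1.18) = 1.52 V.
Balancing electrons gives n = 2; the reaction quotient is Q = [Mn²⁺]/[Cu²⁺] = 20.0.
E = E° − (RT/nF) ln Q = 1.52 − (8.314×283)/(2×96500) × (2.996) = 1.520 − 0.037 = 1.483 V.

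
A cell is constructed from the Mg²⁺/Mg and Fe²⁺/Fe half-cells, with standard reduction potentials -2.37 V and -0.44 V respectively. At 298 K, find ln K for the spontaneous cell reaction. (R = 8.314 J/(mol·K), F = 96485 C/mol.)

E°_cell = -0.44 − (-2.37) = 1.93 V, with n = 2 electrons transferred.
At equilibrium E = 0, so the Nernst equation gives ln K = nFE°/RT = (2)(96485)(1.93)/((8.314)(298)) = 150.32.

ln K = 150.3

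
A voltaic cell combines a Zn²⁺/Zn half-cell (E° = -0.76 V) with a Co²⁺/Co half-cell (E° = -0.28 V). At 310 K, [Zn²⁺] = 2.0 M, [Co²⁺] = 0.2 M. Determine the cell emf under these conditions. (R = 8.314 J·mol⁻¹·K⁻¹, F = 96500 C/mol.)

0.449 V

The Co²⁺/Co couple has the higher reduction potential and acts as the cathode, so E°_cell = -0.28 − (-0.76) = 0.48 V.
Balancing electrons gives n = 2; the reaction quotient is Q = [Zn²⁺]/[Co²⁺] = 10.0.
E = E° − (RT/nF) ln Q = 0.48 − (8.314×310)/(2×96500) × (2.303) = 0.480 − 0.031 = 0.449 V.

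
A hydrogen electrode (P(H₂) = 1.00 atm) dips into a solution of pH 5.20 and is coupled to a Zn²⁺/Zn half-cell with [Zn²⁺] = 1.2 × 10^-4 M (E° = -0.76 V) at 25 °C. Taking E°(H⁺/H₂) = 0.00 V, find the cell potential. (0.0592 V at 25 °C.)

The hydrogen couple is the cathode, so E°_cell = 0.76 V; n = 2.
[H⁺] = 10^(−5.20) = 6.3 × 10^-6 M, and Q = [Zn²⁺]·P(H₂) / [H⁺]^2 = 3.01 × 10^6.
E = E° − (0.0592/2) log Q = 0.76 − (0.0592/2)(6.479) = 0.568 V.

0.57 V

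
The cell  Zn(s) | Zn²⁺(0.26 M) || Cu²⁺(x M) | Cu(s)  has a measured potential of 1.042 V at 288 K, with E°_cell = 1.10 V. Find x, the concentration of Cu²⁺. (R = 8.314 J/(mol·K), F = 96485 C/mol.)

0.0024 M

From the Nernst equation, ln Q = nF(E° − E)/RT = 2×96485×(1.10 − 1.042)/(8.314×288) = 4.674, so Q = 107.
With Q = [Zn²⁺]/[Cu²⁺] and the known concentrations, [Cu²⁺] in the denominator gives [Cu²⁺] = 0.0024 M.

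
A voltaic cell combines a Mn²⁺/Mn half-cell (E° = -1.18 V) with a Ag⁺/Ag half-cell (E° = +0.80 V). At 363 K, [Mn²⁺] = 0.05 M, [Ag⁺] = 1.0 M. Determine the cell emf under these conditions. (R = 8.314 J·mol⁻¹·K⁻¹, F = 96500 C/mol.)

2.03 V

The Ag⁺/Ag couple has the higher reduction potential and acts as the cathode, so E°_cell = +0.80 − (-1.18) = 1.98 V.
Balancing electrons gives n = 2; the reaction quotient is Q = [Mn²⁺]/[Ag⁺]^2 = 0.0500.
E = E° − (RT/nF) ln Q = 1.98 − (8.314×363)/(2×96500) × (-2.996) = 1.980 + 0.047 = 2.027 V.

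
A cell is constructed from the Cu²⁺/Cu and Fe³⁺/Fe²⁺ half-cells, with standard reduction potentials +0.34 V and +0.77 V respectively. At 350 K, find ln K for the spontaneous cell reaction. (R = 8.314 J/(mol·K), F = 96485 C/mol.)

E°_cell = +0.77 − (+0.34) = 0.43 V, with n = 2 electrons transferred.
At equilibrium E = 0, so the Nernst equation gives ln K = nFE°/RT = (2)(96485)(0.43)/((8.314)(350)) = 28.52.

ln K = 28.5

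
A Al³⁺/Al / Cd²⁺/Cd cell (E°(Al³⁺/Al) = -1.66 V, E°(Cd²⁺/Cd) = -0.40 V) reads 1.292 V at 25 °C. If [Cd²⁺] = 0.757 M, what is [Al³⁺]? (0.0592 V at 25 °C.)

From the Nernst equation, log Q = n(E° − E)/0.0592 = 6(1.26 − 1.292)/0.0592 = -3.243, so Q = 5.71 × 10^-4.
With Q = [Al³⁺]^2/[Cd²⁺]^3 and the known concentrations, [Al³⁺]^2 in the numerator gives [Al³⁺] = 0.016 M.

0.016 M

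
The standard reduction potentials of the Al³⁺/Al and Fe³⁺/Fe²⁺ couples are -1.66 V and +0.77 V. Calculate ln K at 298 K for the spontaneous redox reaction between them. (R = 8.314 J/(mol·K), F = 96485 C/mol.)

E°_cell = +0.77 − (-1.66) = 2.43 V, with n = 3 electrons transferred.
At equilibrium E = 0, so the Nernst equation gives ln K = nFE°/RT = (3)(96485)(2.43)/((8.314)(298)) = 283.90.

ln K = 283.9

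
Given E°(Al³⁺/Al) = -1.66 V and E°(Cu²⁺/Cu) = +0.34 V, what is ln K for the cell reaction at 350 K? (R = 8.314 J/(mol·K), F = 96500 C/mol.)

ln K = 398.0

E°_cell = +0.34 − (-1.66) = 2.00 V, with n = 6 electrons transferred.
At equilibrium E = 0, so the Nernst equation gives ln K = nFE°/RT = (6)(96500)(2.00)/((8.314)(350)) = 397.95.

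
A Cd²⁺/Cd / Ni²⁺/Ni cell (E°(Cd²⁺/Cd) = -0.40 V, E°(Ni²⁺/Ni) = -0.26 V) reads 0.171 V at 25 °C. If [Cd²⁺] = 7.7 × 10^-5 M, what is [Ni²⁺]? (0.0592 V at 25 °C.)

From the Nernst equation, log Q = n(E° − E)/0.0592 = 2(0.14 − 0.171)/0.0592 = -1.047, so Q = 0.0897.
With Q = [Cd²⁺]/[Ni²⁺] and the known concentrations, [Ni²⁺] in the denominator gives [Ni²⁺] = 8.6 × 10^-4 M.

8.6 × 10^-4 M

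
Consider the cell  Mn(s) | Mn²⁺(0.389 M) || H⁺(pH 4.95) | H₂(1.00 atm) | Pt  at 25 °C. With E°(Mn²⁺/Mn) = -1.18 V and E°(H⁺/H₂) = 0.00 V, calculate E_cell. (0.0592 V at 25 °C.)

The hydrogen couple is the cathode, so E°_cell = 1.18 V; n = 2.
[H⁺] = 10^(−4.95) = 1.1 × 10^-5 M, and Q = [Mn²⁺]·P(H₂) / [H⁺]^2 = 3.09 × 10^9.
E = E° − (0.0592/2) log Q = 1.18 − (0.0592/2)(9.490) = 0.899 V.

0.90 V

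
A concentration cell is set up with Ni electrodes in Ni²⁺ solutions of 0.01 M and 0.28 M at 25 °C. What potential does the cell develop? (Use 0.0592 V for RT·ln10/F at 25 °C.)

Both half-cells are Ni²⁺/Ni, so E°_cell = 0. The concentrated side is the cathode; the cell reaction moves Ni²⁺ from high to low concentration with n = 2.
Q = [Ni²⁺]_dilute/[Ni²⁺]_conc = 0.01/0.28 = 0.0357.
E = 0 − (0.0592/2) log Q = −(0.0592/2)(-1.447) = 0.0428 V.

0.043 V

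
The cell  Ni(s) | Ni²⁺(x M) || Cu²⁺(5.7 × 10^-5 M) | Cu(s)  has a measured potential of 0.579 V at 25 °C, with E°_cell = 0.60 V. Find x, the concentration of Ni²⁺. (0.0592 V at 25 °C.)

From the Nernst equation, log Q = n(E° − E)/0.0592 = 2(0.60 − 0.579)/0.0592 = 0.709, so Q = 5.12.
With Q = [Ni²⁺]/[Cu²⁺] and the known concentrations, [Ni²⁺] in the numerator gives [Ni²⁺] = 2.9 × 10^-4 M.

2.9 × 10^-4 M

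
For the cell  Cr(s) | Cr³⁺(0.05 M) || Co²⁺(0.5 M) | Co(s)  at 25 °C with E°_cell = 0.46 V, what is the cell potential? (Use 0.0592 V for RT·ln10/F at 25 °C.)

Balancing electrons gives n = 6; the reaction quotient is Q = [Cr³⁺]^2/[Co²⁺]^3 = 0.0200.
At 25 °C, E = E° − (0.0592/n) log Q = 0.46 − (0.0592/6)(-1.699) = 0.460 + 0.017 = 0.477 V.

0.477 V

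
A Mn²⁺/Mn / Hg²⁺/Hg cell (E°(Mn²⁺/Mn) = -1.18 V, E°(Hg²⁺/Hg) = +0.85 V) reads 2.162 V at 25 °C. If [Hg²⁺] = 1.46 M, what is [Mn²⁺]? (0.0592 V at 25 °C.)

From the Nernst equation, log Q = n(E° − E)/0.0592 = 2(2.03 − 2.162)/0.0592 = -4.459, so Q = 3.47 × 10^-5.
With Q = [Mn²⁺]/[Hg²⁺] and the known concentrations, [Mn²⁺] in the numerator gives [Mn²⁺] = 5.1 × 10^-5 M.

5.1 × 10^-5 M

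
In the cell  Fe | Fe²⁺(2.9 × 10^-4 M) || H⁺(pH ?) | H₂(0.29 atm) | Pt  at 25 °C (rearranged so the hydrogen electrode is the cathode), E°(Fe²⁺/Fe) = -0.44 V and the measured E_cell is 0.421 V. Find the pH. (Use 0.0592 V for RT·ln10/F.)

pH = 2.36

E°_cell = 0.44 V and n = 2.
log Q = n(E° − E)/0.0592 = 2×(0.44 − 0.421)/0.0592 = 0.642.
With Q = [Fe²⁺]·P(H₂) / [H⁺]^2, solving for [H⁺] gives log[H⁺] = -2.359, so pH = 2.36.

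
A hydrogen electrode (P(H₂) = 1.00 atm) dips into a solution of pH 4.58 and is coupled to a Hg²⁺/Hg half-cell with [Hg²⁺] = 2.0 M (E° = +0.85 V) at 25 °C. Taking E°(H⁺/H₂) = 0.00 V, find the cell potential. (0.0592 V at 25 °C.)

The Hg²⁺/Hg couple is the cathode, so E°_cell = 0.85 V; n = 2.
[H⁺] = 10^(−4.58) = 2.6 × 10^-5 M, and Q = [H⁺]^2 / ([Hg²⁺]·P(H₂)) = 3.46 × 10^-10.
E = E° − (0.0592/2) log Q = 0.85 − (0.0592/2)(-9.461) = 1.130 V.

1.13 V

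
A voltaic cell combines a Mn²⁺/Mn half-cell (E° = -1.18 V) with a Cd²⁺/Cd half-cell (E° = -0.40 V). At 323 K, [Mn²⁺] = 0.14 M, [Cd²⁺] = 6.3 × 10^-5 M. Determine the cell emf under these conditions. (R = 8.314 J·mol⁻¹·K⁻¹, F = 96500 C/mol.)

0.673 V

The Cd²⁺/Cd couple has the higher reduction potential and acts as the cathode, so E°_cell = -0.40 − (-1.18) = 0.78 V.
Balancing electrons gives n = 2; the reaction quotient is Q = [Mn²⁺]/[Cd²⁺] = 2220.
E = E° − (RT/nF) ln Q = 0.78 − (8.314×323)/(2×96500) × (7.706) = 0.780 − 0.107 = 0.673 V.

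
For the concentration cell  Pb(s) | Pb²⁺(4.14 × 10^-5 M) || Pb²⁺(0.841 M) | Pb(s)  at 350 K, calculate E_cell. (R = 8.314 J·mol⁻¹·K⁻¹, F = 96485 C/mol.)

Both half-cells are Pb²⁺/Pb, so E°_cell = 0. The concentrated side is the cathode; the cell reaction moves Pb²⁺ from high to low concentration with n = 2.
Q = [Pb²⁺]_dilute/[Pb²⁺]_conc = 4.14 × 10^-5/0.841 = 4.92 × 10^-5.
E = 0 − (RT/nF) ln Q = −((8.314×350)/(2×96485))(-9.919) = 0.1496 V.

0.15 V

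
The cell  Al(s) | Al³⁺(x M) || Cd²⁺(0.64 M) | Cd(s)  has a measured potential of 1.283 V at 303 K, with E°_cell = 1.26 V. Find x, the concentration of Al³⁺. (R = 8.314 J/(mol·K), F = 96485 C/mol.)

0.036 M

From the Nernst equation, ln Q = nF(E° − E)/RT = 6×96485×(1.26 − 1.283)/(8.314×303) = -5.286, so Q = 0.00506.
With Q = [Al³⁺]^2/[Cd²⁺]^3 and the known concentrations, [Al³⁺]^2 in the numerator gives [Al³⁺] = 0.036 M.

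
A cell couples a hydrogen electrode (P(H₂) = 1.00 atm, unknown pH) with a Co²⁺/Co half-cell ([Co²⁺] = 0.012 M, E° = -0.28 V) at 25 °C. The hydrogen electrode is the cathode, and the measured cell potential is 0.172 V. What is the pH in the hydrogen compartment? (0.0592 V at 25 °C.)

pH = 2.78

E°_cell = 0.28 V and n = 2.
log Q = n(E° − E)/0.0592 = 2×(0.28 − 0.172)/0.0592 = 3.649.
With Q = [Co²⁺]·P(H₂) / [H⁺]^2, solving for [H⁺] gives log[H⁺] = -2.785, so pH = 2.78.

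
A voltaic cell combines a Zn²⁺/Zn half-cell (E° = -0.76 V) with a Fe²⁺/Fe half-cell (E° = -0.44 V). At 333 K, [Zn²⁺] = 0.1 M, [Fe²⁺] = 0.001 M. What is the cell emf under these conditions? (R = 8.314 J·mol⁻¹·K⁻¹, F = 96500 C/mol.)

0.254 V

The Fe²⁺/Fe couple has the higher reduction potential and acts as the cathode, so E°_cell = -0.44 − (-0.76) = 0.32 V.
Balancing electrons gives n = 2; the reaction quotient is Q = [Zn²⁺]/[Fe²⁺] = 100.
E = E° − (RT/nF) ln Q = 0.32 − (8.314×333)/(2×96500) × (4.605) = 0.320 − 0.066 = 0.254 V.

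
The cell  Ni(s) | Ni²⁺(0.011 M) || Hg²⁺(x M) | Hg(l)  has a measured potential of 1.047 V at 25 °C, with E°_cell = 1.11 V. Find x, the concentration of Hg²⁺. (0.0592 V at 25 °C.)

8.2 × 10^-5 M

From the Nernst equation, log Q = n(E° − E)/0.0592 = 2(1.11 − 1.047)/0.0592 = 2.128, so Q = 134.
With Q = [Ni²⁺]/[Hg²⁺] and the known concentrations, [Hg²⁺] in the denominator gives [Hg²⁺] = 8.2 × 10^-5 M.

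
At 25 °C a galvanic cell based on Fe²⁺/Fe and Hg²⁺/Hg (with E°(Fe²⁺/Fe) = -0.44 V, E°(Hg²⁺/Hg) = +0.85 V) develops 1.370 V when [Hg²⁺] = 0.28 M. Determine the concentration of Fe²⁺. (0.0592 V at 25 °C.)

5.6 × 10^-4 M

From the Nernst equation, log Q = n(E° − E)/0.0592 = 2(1.29 − 1.370)/0.0592 = -2.703, so Q = 0.00198.
With Q = [Fe²⁺]/[Hg²⁺] and the known concentrations, [Fe²⁺] in the numerator gives [Fe²⁺] = 5.6 × 10^-4 M.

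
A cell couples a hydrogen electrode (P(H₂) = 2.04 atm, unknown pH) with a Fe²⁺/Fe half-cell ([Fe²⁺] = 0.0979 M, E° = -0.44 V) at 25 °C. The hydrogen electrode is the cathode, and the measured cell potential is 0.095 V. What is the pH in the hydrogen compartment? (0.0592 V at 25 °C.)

E°_cell = 0.44 V and n = 2.
log Q = n(E° − E)/0.0592 = 2×(0.44 − 0.095)/0.0592 = 11.655.
With Q = [Fe²⁺]·P(H₂) / [H⁺]^2, solving for [H⁺] gives log[H⁺] = -6.177, so pH = 6.18.

pH = 6.18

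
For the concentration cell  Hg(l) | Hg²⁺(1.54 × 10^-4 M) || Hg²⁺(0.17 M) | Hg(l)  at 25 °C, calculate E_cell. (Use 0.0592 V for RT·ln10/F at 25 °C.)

0.090 V

Both half-cells are Hg²⁺/Hg, so E°_cell = 0. The concentrated side is the cathode; the cell reaction moves Hg²⁺ from high to low concentration with n = 2.
Q = [Hg²⁺]_dilute/[Hg²⁺]_conc = 1.54 × 10^-4/0.17 = 9.06 × 10^-4.
E = 0 − (0.0592/2) log Q = −(0.0592/2)(-3.043) = 0.0901 V.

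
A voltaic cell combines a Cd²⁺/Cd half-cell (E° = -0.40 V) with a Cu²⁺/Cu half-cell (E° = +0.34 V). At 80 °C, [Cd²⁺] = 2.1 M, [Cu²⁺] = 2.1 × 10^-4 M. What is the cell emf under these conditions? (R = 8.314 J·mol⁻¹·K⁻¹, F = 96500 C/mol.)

The Cu²⁺/Cu couple has the higher reduction potential and acts as the cathode, so E°_cell = +0.34 − (-0.40) = 0.74 V.
Balancing electrons gives n = 2; the reaction quotient is Q = [Cd²⁺]/[Cu²⁺] = 1 × 10^4.
E = E° − (RT/nF) ln Q = 0.74 − (8.314×353)/(2×96500) × (9.210) = 0.740 − 0.140 = 0.600 V.

0.600 V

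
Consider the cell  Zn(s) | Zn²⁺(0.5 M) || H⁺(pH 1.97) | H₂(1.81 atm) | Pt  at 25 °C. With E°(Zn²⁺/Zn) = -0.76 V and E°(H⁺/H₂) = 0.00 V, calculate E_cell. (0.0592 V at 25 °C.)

0.64 V

The hydrogen couple is the cathode, so E°_cell = 0.76 V; n = 2.
[H⁺] = 10^(−1.97) = 0.011 M, and Q = [Zn²⁺]·P(H₂) / [H⁺]^2 = 7880.
E = E° − (0.0592/2) log Q = 0.76 − (0.0592/2)(3.897) = 0.645 V.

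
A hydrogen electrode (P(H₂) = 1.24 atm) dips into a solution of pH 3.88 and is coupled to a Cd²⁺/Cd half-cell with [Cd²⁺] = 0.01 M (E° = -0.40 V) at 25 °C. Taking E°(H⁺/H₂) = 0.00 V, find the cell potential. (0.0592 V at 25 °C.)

0.23 V

The hydrogen couple is the cathode, so E°_cell = 0.40 V; n = 2.
[H⁺] = 10^(−3.88) = 1.3 × 10^-4 M, and Q = [Cd²⁺]·P(H₂) / [H⁺]^2 = 7.14 × 10^5.
E = E° − (0.0592/2) log Q = 0.40 − (0.0592/2)(5.853) = 0.227 V.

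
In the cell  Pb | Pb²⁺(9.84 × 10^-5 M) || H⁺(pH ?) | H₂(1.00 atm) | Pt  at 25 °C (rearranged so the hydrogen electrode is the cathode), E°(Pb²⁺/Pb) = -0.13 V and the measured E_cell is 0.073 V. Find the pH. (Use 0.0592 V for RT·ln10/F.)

pH = 2.97

E°_cell = 0.13 V and n = 2.
log Q = n(E° − E)/0.0592 = 2×(0.13 − 0.073)/0.0592 = 1.926.
With Q = [Pb²⁺]·P(H₂) / [H⁺]^2, solving for [H⁺] gives log[H⁺] = -2.966, so pH = 2.97.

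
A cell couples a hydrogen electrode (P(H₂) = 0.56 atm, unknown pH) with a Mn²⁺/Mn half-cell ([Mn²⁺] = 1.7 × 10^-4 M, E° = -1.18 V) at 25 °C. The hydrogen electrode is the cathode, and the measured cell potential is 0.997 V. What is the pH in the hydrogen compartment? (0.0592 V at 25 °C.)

E°_cell = 1.18 V and n = 2.
log Q = n(E° − E)/0.0592 = 2×(1.18 − 0.997)/0.0592 = 6.182.
With Q = [Mn²⁺]·P(H₂) / [H⁺]^2, solving for [H⁺] gives log[H⁺] = -5.102, so pH = 5.10.

pH = 5.10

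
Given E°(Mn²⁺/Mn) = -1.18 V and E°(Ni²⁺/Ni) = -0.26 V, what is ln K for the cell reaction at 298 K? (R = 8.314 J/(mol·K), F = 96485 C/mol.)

E°_cell = -0.26 − (-1.18) = 0.92 V, with n = 2 electrons transferred.
At equilibrium E = 0, so the Nernst equation gives ln K = nFE°/RT = (2)(96485)(0.92)/((8.314)(298)) = 71.66.

ln K = 71.7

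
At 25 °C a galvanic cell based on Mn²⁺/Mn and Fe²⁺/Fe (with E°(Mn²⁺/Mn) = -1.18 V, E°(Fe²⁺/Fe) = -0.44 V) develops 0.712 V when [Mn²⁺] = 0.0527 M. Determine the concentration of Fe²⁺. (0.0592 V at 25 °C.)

0.006 M

From the Nernst equation, log Q = n(E° − E)/0.0592 = 2(0.74 − 0.712)/0.0592 = 0.946, so Q = 8.83.
With Q = [Mn²⁺]/[Fe²⁺] and the known concentrations, [Fe²⁺] in the denominator gives [Fe²⁺] = 0.006 M.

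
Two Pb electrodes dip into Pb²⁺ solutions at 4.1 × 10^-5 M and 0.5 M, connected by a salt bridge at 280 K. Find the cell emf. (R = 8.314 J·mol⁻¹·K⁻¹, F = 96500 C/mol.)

Both half-cells are Pb²⁺/Pb, so E°_cell = 0. The concentrated side is the cathode; the cell reaction moves Pb²⁺ from high to low concentration with n = 2.
Q = [Pb²⁺]_dilute/[Pb²⁺]_conc = 4.1 × 10^-5/0.5 = 8.2 × 10^-5.
E = 0 − (RT/nF) ln Q = −((8.314×280)/(2×96500))(-9.409) = 0.1135 V.

0.11 V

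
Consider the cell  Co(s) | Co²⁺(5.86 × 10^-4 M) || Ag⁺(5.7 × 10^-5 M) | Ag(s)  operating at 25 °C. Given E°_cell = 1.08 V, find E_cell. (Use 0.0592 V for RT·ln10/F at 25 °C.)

Balancing electrons gives n = 2; the reaction quotient is Q = [Co²⁺]/[Ag⁺]^2 = 1.8 × 10^5.
At 25 °C, E = E° − (0.0592/n) log Q = 1.08 − (0.0592/2)(5.256) = 1.080 − 0.156 = 0.924 V.

0.924 V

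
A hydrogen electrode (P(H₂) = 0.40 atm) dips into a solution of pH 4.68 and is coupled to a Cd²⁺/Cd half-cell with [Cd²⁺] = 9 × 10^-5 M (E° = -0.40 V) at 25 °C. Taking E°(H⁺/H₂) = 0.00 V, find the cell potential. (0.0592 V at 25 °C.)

The hydrogen couple is the cathode, so E°_cell = 0.40 V; n = 2.
[H⁺] = 10^(−4.68) = 2.1 × 10^-5 M, and Q = [Cd²⁺]·P(H₂) / [H⁺]^2 = 8.25 × 10^4.
E = E° − (0.0592/2) log Q = 0.40 − (0.0592/2)(4.916) = 0.254 V.

0.25 V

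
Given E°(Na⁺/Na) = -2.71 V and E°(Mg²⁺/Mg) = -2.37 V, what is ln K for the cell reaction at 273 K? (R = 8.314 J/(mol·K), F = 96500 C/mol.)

ln K = 28.9

E°_cell = -2.37 − (-2.71) = 0.34 V, with n = 2 electrons transferred.
At equilibrium E = 0, so the Nernst equation gives ln K = nFE°/RT = (2)(96500)(0.34)/((8.314)(273)) = 28.91.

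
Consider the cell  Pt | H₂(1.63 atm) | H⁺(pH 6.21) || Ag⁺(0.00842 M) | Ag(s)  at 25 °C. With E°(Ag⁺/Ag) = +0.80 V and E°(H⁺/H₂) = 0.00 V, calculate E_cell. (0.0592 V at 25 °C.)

The Ag⁺/Ag couple is the cathode, so E°_cell = 0.80 V; n = 2.
[H⁺] = 10^(−6.21) = 6.2 × 10^-7 M, and Q = [H⁺]^2 / ([Ag⁺]^2·P(H₂)) = 3.29 × 10^-9.
E = E° − (0.0592/2) log Q = 0.80 − (0.0592/2)(-8.483) = 1.051 V.

1.05 V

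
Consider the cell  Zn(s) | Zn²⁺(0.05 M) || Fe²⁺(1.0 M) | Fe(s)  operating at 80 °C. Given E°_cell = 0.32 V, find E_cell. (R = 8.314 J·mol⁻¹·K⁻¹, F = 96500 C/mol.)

Balancing electrons gives n = 2; the reaction quotient is Q = [Zn²⁺]/[Fe²⁺] = 0.0500.
E = E° − (RT/nF) ln Q = 0.32 − (8.314×353)/(2×96500) × (-2.996) = 0.320 + 0.046 = 0.366 V.

0.366 V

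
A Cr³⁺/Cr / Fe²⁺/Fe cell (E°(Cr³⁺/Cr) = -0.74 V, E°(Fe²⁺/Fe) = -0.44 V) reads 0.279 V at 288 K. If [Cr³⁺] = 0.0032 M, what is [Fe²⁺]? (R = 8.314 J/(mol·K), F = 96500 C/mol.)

0.004 M

From the Nernst equation, ln Q = nF(E° − E)/RT = 6×96500×(0.30 − 0.279)/(8.314×288) = 5.078, so Q = 160.
With Q = [Cr³⁺]^2/[Fe²⁺]^3 and the known concentrations, [Fe²⁺]^3 in the denominator gives [Fe²⁺] = 0.004 M.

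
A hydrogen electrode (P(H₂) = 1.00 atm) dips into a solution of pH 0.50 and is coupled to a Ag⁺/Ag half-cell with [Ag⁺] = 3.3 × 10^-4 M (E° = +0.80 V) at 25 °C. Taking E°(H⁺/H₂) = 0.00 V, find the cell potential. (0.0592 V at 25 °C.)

The Ag⁺/Ag couple is the cathode, so E°_cell = 0.80 V; n = 2.
[H⁺] = 10^(−0.50) = 0.32 M, and Q = [H⁺]^2 / ([Ag⁺]^2·P(H₂)) = 9.18 × 10^5.
E = E° − (0.0592/2) log Q = 0.80 − (0.0592/2)(5.963) = 0.623 V.

0.62 V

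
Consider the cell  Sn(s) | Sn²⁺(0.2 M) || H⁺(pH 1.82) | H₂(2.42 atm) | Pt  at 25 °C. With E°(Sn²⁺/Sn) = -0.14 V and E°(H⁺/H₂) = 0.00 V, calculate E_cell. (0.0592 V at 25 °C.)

0.042 V

The hydrogen couple is the cathode, so E°_cell = 0.14 V; n = 2.
[H⁺] = 10^(−1.82) = 0.015 M, and Q = [Sn²⁺]·P(H₂) / [H⁺]^2 = 2110.
E = E° − (0.0592/2) log Q = 0.14 − (0.0592/2)(3.325) = 0.042 V.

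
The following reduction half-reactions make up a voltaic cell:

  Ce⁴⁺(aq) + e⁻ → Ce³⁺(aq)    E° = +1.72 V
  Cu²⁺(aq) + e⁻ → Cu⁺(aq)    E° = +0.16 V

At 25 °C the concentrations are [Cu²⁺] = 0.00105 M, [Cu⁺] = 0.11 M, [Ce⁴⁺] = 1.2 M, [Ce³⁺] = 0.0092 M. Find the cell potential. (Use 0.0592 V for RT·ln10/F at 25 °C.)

1.80 V

The Ce⁴⁺/Ce³⁺ couple has the higher reduction potential and acts as the cathode, so E°_cell = +1.72 − (+0.16) = 1.56 V.
Balancing electrons gives n = 1; the reaction quotient is Q = [Cu²⁺]·[Ce³⁺]/([Cu⁺]·[Ce⁴⁺]) = 7.32 × 10^-5.
At 25 °C, E = E° − (0.0592/n) log Q = 1.56 − (0.0592/1)(-4.136) = 1.560 + 0.245 = 1.805 V.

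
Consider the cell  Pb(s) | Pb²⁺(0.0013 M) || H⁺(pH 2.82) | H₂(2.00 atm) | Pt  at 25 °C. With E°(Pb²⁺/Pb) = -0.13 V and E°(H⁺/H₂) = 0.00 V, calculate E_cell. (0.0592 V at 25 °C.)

0.040 V

The hydrogen couple is the cathode, so E°_cell = 0.13 V; n = 2.
[H⁺] = 10^(−2.82) = 0.0015 M, and Q = [Pb²⁺]·P(H₂) / [H⁺]^2 = 1130.
E = E° − (0.0592/2) log Q = 0.13 − (0.0592/2)(3.055) = 0.040 V.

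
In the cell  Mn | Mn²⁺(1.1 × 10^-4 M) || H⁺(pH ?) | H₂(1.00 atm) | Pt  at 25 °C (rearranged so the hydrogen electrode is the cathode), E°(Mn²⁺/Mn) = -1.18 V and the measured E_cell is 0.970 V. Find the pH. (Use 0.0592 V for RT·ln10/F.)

E°_cell = 1.18 V and n = 2.
log Q = n(E° − E)/0.0592 = 2×(1.18 − 0.970)/0.0592 = 7.095.
With Q = [Mn²⁺]·P(H₂) / [H⁺]^2, solving for [H⁺] gives log[H⁺] = -5.527, so pH = 5.53.

pH = 5.53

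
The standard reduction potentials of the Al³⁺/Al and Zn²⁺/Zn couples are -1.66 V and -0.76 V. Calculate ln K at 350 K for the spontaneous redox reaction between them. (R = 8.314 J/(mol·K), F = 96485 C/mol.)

ln K = 179.1

E°_cell = -0.76 − (-1.66) = 0.90 V, with n = 6 electrons transferred.
At equilibrium E = 0, so the Nernst equation gives ln K = nFE°/RT = (6)(96485)(0.90)/((8.314)(350)) = 179.05.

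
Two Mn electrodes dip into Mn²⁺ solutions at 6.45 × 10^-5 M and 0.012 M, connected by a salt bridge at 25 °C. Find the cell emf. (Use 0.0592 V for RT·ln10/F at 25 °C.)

Both half-cells are Mn²⁺/Mn, so E°_cell = 0. The concentrated side is the cathode; the cell reaction moves Mn²⁺ from high to low concentration with n = 2.
Q = [Mn²⁺]_dilute/[Mn²⁺]_conc = 6.45 × 10^-5/0.012 = 0.00537.
E = 0 − (0.0592/2) log Q = −(0.0592/2)(-2.270) = 0.0672 V.

0.067 V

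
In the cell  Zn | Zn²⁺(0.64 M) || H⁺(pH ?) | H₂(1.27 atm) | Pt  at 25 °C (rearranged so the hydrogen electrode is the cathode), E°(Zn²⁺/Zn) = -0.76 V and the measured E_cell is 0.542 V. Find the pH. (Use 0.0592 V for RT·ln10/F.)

E°_cell = 0.76 V and n = 2.
log Q = n(E° − E)/0.0592 = 2×(0.76 − 0.542)/0.0592 = 7.365.
With Q = [Zn²⁺]·P(H₂) / [H⁺]^2, solving for [H⁺] gives log[H⁺] = -3.727, so pH = 3.73.

pH = 3.73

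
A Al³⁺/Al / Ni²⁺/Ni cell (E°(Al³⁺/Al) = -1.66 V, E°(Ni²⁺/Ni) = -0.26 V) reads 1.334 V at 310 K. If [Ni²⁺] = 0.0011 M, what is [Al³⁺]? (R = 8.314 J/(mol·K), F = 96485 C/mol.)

0.06 M

From the Nernst equation, ln Q = nF(E° − E)/RT = 6×96485×(1.40 − 1.334)/(8.314×310) = 14.825, so Q = 2.74 × 10^6.
With Q = [Al³⁺]^2/[Ni²⁺]^3 and the known concentrations, [Al³⁺]^2 in the numerator gives [Al³⁺] = 0.06 M.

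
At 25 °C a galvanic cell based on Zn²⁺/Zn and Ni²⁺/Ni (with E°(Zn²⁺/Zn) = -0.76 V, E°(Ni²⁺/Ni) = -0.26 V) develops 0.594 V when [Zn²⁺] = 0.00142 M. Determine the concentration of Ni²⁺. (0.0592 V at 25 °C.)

2.1 M

From the Nernst equation, log Q = n(E° − E)/0.0592 = 2(0.50 − 0.594)/0.0592 = -3.176, so Q = 6.67 × 10^-4.
With Q = [Zn²⁺]/[Ni²⁺] and the known concentrations, [Ni²⁺] in the denominator gives [Ni²⁺] = 2.1 M.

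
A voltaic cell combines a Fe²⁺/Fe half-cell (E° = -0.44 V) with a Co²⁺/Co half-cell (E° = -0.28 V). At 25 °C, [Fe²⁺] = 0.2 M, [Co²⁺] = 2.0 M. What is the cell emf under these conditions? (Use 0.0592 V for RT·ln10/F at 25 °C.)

0.190 V

The Co²⁺/Co couple has the higher reduction potential and acts as the cathode, so E°_cell = -0.28 − (-0.44) = 0.16 V.
Balancing electrons gives n = 2; the reaction quotient is Q = [Fe²⁺]/[Co²⁺] = 0.100.
At 25 °C, E = E° − (0.0592/n) log Q = 0.16 − (0.0592/2)(-1.000) = 0.160 + 0.030 = 0.190 V.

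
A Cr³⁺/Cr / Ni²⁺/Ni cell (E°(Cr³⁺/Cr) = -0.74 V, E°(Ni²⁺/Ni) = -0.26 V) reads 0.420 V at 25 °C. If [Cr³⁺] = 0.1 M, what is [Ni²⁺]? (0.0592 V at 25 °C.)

0.002 M

From the Nernst equation, log Q = n(E° − E)/0.0592 = 6(0.48 − 0.420)/0.0592 = 6.081, so Q = 1.21 × 10^6.
With Q = [Cr³⁺]^2/[Ni²⁺]^3 and the known concentrations, [Ni²⁺]^3 in the denominator gives [Ni²⁺] = 0.002 M.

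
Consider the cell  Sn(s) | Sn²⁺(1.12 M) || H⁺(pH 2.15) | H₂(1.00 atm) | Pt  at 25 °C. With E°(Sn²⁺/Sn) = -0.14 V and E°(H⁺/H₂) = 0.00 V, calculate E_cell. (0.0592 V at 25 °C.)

0.011 V

The hydrogen couple is the cathode, so E°_cell = 0.14 V; n = 2.
[H⁺] = 10^(−2.15) = 0.0071 M, and Q = [Sn²⁺]·P(H₂) / [H⁺]^2 = 2.23 × 10^4.
E = E° − (0.0592/2) log Q = 0.14 − (0.0592/2)(4.349) = 0.011 V.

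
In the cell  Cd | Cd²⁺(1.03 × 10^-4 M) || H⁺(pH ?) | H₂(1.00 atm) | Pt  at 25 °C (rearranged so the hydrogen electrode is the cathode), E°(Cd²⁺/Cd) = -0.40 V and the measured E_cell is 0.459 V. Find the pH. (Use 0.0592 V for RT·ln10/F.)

pH = 1.00

E°_cell = 0.40 V and n = 2.
log Q = n(E° − E)/0.0592 = 2×(0.40 − 0.459)/0.0592 = -1.993.
With Q = [Cd²⁺]·P(H₂) / [H⁺]^2, solving for [H⁺] gives log[H⁺] = -0.997, so pH = 1.00.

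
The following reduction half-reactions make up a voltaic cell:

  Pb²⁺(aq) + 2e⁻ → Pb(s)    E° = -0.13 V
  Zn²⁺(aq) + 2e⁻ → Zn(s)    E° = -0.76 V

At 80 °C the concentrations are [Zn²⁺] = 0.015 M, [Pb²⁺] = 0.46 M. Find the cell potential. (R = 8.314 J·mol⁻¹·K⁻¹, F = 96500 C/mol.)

0.682 V

The Pb²⁺/Pb couple has the higher reduction potential and acts as the cathode, so E°_cell = -0.13 − (-0.76) = 0.63 V.
Balancing electrons gives n = 2; the reaction quotient is Q = [Zn²⁺]/[Pb²⁺] = 0.0326.
E = E° − (RT/nF) ln Q = 0.63 − (8.314×353)/(2×96500) × (-3.423) = 0.630 + 0.052 = 0.682 V.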